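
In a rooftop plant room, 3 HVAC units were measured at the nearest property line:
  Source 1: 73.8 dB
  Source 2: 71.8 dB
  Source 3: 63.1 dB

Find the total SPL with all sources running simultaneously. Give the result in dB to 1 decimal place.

76.1 dB

Σ 10^(Lᵢ/10) = 4.117e+07.
Combined level = 10 log₁₀(4.117e+07) = 76.1 dB.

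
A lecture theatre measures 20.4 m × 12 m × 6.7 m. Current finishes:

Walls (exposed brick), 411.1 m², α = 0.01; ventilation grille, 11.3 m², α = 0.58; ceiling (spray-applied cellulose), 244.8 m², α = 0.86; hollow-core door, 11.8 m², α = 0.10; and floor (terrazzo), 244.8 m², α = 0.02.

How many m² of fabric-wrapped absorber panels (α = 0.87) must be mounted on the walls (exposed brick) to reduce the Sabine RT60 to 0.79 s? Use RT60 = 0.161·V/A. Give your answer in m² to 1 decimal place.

A₁ = Σ Sᵢαᵢ = 411.1*0.01 + 11.3*0.58 + 244.8*0.86 + 11.8*0.10 + 244.8*0.02 = 227.269 sabins.
Required A₂ = 0.161·1640.16/0.79 = 334.260 sabins.
ΔA needed = 334.260 − 227.269 = 106.991 sabins.
Each m² of panel replacing the walls (exposed brick) adds (0.87 − 0.01) = 0.86 sabins.
Panel area = 106.991 / 0.86 = 124.4 m².

124.4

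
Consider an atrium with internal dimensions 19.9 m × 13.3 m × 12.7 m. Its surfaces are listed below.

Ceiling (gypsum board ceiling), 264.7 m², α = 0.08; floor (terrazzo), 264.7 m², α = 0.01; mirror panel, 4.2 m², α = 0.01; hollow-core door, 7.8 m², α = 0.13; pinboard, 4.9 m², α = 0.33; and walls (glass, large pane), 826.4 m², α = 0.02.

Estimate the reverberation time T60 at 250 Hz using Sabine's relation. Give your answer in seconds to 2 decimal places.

12.58 seconds

A = Σ Sᵢαᵢ = 264.7×0.08 + 264.7×0.01 + 4.2×0.01 + 7.8×0.13 + 4.9×0.33 + 826.4×0.02 = 43.024 sabins.
Volume V = 19.9 × 13.3 × 12.7 = 3361.309 m³.
RT60 = 0.161 · V / A = 0.161 × 3361.309 / 43.024 = 12.58 s.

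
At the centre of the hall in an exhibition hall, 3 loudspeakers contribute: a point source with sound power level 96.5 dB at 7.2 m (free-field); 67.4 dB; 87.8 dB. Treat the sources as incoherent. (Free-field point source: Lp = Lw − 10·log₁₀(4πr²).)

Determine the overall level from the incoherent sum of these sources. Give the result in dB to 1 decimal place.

Source at 7.2 m: Lp = 96.5 − 10·log₁₀(4π·7.2²) = 96.5 − 10·log₁₀(651.441) = 68.4 dB.
Sum in the linear (power) domain: Σ 10^(Lᵢ/10) = 10^(68.4/10) + 10^(67.4/10) + 10^(87.8/10) = 6.15e+08.
Back to dB: 10·log₁₀ Σ = 87.9 dB.

87.9 dB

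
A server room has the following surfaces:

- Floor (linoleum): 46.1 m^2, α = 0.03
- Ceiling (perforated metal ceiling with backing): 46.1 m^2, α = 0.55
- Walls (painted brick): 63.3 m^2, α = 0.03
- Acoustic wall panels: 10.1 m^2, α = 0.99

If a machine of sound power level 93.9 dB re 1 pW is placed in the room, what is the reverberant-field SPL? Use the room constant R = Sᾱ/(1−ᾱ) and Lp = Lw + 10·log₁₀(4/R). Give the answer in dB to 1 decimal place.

82.9 dB

Σ(Sᵢαᵢ) = 46.1×0.03 + 46.1×0.55 + 63.3×0.03 + 10.1×0.99 = 38.636; total area S = 165.6 m^2.
ᾱ = 38.636/165.6 = 0.2333; R = Sᾱ/(1−ᾱ) = 38.636/(1−0.2333) = 50.393 m^2.
Lp = 93.9 + 10·log₁₀(4/50.393) = 93.9 + (-11.00) = 82.9 dB.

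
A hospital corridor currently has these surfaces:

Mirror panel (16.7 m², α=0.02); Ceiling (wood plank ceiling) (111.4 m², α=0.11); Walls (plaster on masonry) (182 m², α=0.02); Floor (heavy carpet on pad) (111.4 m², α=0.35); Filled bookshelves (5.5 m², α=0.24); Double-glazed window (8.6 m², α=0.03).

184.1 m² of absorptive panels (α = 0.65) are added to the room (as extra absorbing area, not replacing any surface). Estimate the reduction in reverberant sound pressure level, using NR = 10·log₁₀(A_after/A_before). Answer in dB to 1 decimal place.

4.9 dB

Equivalent absorption area: A_before = 16.7*0.02 + 111.4*0.11 + 182*0.02 + 111.4*0.35 + 5.5*0.24 + 8.6*0.03 = 56.796 m².
Treatment contributes 184.1·0.65 = 119.665 sabins.
A_after = 56.796 + 119.665 = 176.461 sabins.
Reduction = 10 log₁₀(A_after/A_before) = 10 log₁₀(3.1069) = 4.9 dB.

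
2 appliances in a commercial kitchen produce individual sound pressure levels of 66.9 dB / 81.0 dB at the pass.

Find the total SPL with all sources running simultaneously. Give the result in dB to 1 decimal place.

81.2 dB

Σ 10^(Lᵢ/10) = 1.308e+08.
Back to dB: 10·log₁₀ Σ = 81.2 dB.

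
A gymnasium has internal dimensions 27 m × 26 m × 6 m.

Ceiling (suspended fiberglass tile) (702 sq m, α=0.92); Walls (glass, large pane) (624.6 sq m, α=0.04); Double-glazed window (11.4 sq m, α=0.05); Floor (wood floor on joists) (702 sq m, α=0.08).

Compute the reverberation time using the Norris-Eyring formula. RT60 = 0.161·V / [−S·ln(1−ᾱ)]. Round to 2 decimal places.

Total surface area S = 702 + 624.6 + 11.4 + 702 = 2040.0 sq m.
Absorption A = 702·0.92 + 624.6·0.04 + 11.4·0.05 + 702·0.08 = 727.554 sabins.
Mean coefficient ᾱ = A/S = 0.3566.
Eyring denominator: −S ln(1−ᾱ) = 899.617.
V = 27 × 26 × 6 = 4212 m³.
T = 0.161·V/[−S·ln(1−ᾱ)] = 0.161·4212/899.617 = 0.75 s.

0.75 sec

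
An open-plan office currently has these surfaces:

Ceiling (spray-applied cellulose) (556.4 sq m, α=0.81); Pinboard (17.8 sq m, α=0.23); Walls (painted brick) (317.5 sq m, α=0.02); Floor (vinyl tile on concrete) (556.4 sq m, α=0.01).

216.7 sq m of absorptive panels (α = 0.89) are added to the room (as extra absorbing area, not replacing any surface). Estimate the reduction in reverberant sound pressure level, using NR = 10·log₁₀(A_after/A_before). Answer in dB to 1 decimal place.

Total absorption A_before = 556.4·0.81 + 17.8·0.23 + 317.5·0.02 + 556.4·0.01
  = 450.684 + 4.094 + 6.350 + 5.564 = 466.692 sq m sabins.
Treatment contributes 216.7·0.89 = 192.863 sabins.
A_after = 466.692 + 192.863 = 659.555 sabins.
Reduction = 10 log₁₀(A_after/A_before) = 10 log₁₀(1.4133) = 1.5 dB.

1.5 dB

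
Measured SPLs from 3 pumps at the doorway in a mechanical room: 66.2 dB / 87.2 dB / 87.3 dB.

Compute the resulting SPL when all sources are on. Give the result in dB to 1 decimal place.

90.3 dB

Σ 10^(Lᵢ/10) = 1.066e+09.
Back to dB: 10·log₁₀ Σ = 90.3 dB.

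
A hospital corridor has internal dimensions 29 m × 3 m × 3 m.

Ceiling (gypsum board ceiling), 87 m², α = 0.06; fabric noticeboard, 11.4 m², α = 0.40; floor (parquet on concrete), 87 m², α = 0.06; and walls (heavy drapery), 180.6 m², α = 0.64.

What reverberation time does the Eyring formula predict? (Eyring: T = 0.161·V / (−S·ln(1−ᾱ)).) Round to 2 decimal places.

0.26 seconds

Total surface area S = 87 + 11.4 + 87 + 180.6 = 366.0 m².
Σ(Sᵢαᵢ) = 87·0.06 + 11.4·0.40 + 87·0.06 + 180.6·0.64 = 130.584.
ᾱ = 130.584 / 366.0 = 0.3568.
−S·ln(1−ᾱ) = −366.0 × ln(1 − 0.3568) = 161.516.
V = 29 × 3 × 3 = 261 m³.
T = 0.161·V/[−S·ln(1−ᾱ)] = 0.161·261/161.516 = 0.26 s.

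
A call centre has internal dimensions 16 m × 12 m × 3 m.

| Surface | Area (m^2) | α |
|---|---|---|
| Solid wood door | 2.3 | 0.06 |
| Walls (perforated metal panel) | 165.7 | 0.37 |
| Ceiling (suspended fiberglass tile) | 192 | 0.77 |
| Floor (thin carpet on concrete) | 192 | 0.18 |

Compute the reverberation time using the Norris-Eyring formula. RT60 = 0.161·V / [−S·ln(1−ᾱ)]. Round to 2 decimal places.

0.29 s

S = Σ Sᵢ = 552.0 m^2.
Σ(Sᵢαᵢ) = 2.3×0.06 + 165.7×0.37 + 192×0.77 + 192×0.18 = 243.847.
ᾱ = 243.847 / 552.0 = 0.4418.
Eyring denominator: −S ln(1−ᾱ) = 321.837.
V = 16 × 12 × 3 = 576 m³.
T = 0.161·V/[−S·ln(1−ᾱ)] = 0.161·576/321.837 = 0.29 s.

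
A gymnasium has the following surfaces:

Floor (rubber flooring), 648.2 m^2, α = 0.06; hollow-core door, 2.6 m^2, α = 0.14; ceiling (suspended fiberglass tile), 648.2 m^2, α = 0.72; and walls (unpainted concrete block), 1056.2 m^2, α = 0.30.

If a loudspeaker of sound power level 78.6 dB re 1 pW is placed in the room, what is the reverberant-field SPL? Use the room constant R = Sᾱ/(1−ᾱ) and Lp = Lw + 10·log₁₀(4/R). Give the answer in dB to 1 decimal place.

A = 822.820 sabins; S = 2355.2 m^2.
ᾱ = 822.820/2355.2 = 0.3494; R = Sᾱ/(1−ᾱ) = 822.820/(1−0.3494) = 1264.709 m^2.
Lp = Lw + 10 log₁₀(4/R) = 78.6 -25.00 = 53.6 dB.

53.6 dB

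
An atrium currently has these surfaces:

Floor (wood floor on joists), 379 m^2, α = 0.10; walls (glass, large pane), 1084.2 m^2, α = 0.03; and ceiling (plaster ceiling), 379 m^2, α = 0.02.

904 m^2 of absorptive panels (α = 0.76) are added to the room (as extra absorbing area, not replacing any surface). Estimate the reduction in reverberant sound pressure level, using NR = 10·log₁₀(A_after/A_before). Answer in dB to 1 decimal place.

Total absorption A_before = 379·0.10 + 1084.2·0.03 + 379·0.02
  = 37.900 + 32.526 + 7.580 = 78.006 m^2 sabins.
Treatment contributes 904·0.76 = 687.040 sabins.
A_after = 78.006 + 687.040 = 765.046 sabins.
NR = 10·log₁₀(765.046/78.006) = 9.9 dB.

9.9 dB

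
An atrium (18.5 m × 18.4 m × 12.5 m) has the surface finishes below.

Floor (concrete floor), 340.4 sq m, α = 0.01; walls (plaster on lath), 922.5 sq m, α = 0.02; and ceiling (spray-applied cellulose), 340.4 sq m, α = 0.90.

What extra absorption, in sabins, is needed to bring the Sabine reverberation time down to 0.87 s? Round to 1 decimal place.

459.2 sabins

Equivalent absorption area: A₁ = 340.4·0.01 + 922.5·0.02 + 340.4·0.90 = 328.214 sq m.
Target A₂ = 0.161·4255/0.87 = 787.420 sabins (V = 4255 m³).
ΔA = A₂ − A₁ = 787.420 − 328.214 = 459.2 sabins.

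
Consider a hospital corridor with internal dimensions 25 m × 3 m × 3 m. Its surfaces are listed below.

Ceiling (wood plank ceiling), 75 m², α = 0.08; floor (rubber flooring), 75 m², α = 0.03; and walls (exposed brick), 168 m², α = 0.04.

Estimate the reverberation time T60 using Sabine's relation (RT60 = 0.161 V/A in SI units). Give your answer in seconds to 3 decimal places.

2.420 s

Total absorption A = 75×0.08 + 75×0.03 + 168×0.04
  = 6.000 + 2.250 + 6.720 = 14.970 m² sabins.
V = 25·3·3 = 225 m³.
Sabine: RT60 = 0.161 × 225 / 14.970 = 2.420 s.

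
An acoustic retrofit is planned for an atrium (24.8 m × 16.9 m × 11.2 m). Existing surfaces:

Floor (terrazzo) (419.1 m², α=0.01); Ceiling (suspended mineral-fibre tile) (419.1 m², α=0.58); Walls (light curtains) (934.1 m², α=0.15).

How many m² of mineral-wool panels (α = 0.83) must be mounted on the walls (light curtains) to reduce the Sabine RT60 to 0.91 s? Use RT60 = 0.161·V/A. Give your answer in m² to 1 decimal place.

Total absorption A₁ = 419.1·0.01 + 419.1·0.58 + 934.1·0.15
  = 4.191 + 243.078 + 140.115 = 387.384 m² sabins.
Required A₂ = 0.161·4694.144/0.91 = 830.502 sabins.
Absorption to add: 830.502 − 387.384 = 443.118 sabins.
Net gain per m²: Δα = 0.83 − 0.15 = 0.68.
Panel area = 443.118 / 0.68 = 651.6 m².

651.6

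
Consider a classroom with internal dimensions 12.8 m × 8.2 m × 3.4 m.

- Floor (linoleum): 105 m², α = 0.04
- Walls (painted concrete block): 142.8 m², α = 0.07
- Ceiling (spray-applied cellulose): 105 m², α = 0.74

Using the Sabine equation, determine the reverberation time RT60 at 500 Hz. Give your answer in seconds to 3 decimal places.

0.625 s

Total absorption A = 105·0.04 + 142.8·0.07 + 105·0.74
  = 4.200 + 9.996 + 77.700 = 91.896 m² sabins.
Volume V = 12.8 × 8.2 × 3.4 = 356.864 m³.
Sabine: RT60 = 0.161 × 356.864 / 91.896 = 0.625 s.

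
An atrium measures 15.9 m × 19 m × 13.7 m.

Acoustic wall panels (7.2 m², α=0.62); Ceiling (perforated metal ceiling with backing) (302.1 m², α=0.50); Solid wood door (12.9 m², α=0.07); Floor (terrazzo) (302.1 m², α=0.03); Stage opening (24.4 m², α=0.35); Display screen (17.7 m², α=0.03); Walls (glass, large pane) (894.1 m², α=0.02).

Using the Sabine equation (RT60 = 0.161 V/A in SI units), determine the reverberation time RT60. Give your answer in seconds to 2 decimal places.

3.46 sec

Equivalent absorption area: A = 7.2×0.62 + 302.1×0.50 + 12.9×0.07 + 302.1×0.03 + 24.4×0.35 + 17.7×0.03 + 894.1×0.02 = 192.433 m².
Room volume: 4138.77 m³.
Sabine: RT60 = 0.161 × 4138.77 / 192.433 = 3.46 s.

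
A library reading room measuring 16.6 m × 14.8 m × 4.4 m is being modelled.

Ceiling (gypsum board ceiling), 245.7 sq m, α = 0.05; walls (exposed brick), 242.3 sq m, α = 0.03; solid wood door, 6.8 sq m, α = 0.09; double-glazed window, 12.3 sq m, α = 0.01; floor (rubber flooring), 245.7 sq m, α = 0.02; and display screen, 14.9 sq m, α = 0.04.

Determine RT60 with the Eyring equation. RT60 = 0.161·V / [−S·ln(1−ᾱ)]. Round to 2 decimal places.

6.63 sec

Total surface area S = 245.7 + 242.3 + 6.8 + 12.3 + 245.7 + 14.9 = 767.7 sq m.
Σ(Sᵢαᵢ) = 245.7·0.05 + 242.3·0.03 + 6.8·0.09 + 12.3·0.01 + 245.7·0.02 + 14.9·0.04 = 25.799.
ᾱ = 25.799 / 767.7 = 0.0336.
−S·ln(1−ᾱ) = −767.7 × ln(1 − 0.0336) = 26.238.
V = 16.6 × 14.8 × 4.4 = 1080.992 m³.
T = 0.161·V/[−S·ln(1−ᾱ)] = 0.161·1080.992/26.238 = 6.63 s.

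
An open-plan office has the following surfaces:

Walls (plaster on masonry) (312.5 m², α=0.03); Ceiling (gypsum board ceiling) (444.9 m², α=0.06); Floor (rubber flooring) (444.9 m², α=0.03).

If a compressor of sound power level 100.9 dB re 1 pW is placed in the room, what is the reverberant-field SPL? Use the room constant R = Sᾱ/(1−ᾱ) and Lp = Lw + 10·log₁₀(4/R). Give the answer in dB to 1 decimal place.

Σ(Sᵢαᵢ) = 312.5·0.03 + 444.9·0.06 + 444.9·0.03 = 49.416; total area S = 1202.3 m².
ᾱ = 0.0411, so room constant R = A/(1−ᾱ) = 51.534 m².
Lp = Lw + 10 log₁₀(4/R) = 100.9 -11.10 = 89.8 dB.

89.8 dB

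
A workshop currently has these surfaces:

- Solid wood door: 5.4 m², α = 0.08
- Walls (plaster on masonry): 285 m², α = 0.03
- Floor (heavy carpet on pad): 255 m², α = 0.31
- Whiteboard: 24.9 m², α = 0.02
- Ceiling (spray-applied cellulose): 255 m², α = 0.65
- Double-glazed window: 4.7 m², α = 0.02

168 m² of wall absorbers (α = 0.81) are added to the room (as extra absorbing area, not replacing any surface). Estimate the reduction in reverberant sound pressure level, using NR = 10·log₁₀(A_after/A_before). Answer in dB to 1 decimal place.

1.9 dB

Equivalent absorption area: A_before = 5.4*0.08 + 285*0.03 + 255*0.31 + 24.9*0.02 + 255*0.65 + 4.7*0.02 = 254.374 m².
Added absorption = 168 × 0.81 = 136.080 sabins.
A_after = 254.374 + 136.080 = 390.454 sabins.
NR = 10·log₁₀(390.454/254.374) = 1.9 dB.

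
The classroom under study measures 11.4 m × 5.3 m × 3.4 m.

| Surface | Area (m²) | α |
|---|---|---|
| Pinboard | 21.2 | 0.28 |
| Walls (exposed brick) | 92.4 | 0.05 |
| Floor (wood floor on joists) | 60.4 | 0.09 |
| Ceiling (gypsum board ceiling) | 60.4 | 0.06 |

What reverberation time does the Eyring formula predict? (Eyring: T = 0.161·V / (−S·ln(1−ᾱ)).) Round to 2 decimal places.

1.61 sec

Total surface area S = 21.2 + 92.4 + 60.4 + 60.4 = 234.4 m².
Σ(Sᵢαᵢ) = 21.2·0.28 + 92.4·0.05 + 60.4·0.09 + 60.4·0.06 = 19.616.
Mean coefficient ᾱ = A/S = 0.0837.
Eyring denominator: −S ln(1−ᾱ) = 20.489.
V = 11.4 × 5.3 × 3.4 = 205.428 m³.
RT60 = 0.161 × 205.428 / 20.489 = 1.61 s.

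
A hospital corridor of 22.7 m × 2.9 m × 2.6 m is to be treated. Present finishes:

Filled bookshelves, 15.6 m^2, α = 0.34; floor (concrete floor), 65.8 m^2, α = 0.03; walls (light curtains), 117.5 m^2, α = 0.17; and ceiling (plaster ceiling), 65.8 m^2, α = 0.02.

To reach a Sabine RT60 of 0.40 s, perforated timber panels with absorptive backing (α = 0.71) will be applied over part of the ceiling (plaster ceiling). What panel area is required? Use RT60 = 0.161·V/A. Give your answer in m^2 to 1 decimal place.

A₁ = Σ Sᵢαᵢ = 15.6·0.34 + 65.8·0.03 + 117.5·0.17 + 65.8·0.02 = 28.569 sabins.
Required A₂ = 0.161·171.158/0.40 = 68.891 sabins.
ΔA needed = 68.891 − 28.569 = 40.322 sabins.
Each m^2 of panel replacing the ceiling (plaster ceiling) adds (0.71 − 0.02) = 0.69 sabins.
Area = ΔA/Δα = 40.322/0.69 = 58.4 m^2.

58.4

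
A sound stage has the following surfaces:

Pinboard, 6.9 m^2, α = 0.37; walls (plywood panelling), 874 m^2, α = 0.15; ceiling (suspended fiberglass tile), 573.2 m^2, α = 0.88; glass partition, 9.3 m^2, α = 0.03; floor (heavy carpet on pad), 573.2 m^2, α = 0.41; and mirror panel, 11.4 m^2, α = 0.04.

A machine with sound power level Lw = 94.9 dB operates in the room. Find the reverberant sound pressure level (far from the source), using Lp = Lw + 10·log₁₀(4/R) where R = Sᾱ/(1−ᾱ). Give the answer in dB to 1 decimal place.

69.1 dB

Σ(Sᵢαᵢ) = 6.9×0.37 + 874×0.15 + 573.2×0.88 + 9.3×0.03 + 573.2×0.41 + 11.4×0.04 = 873.816; total area S = 2048.0 m^2.
ᾱ = 0.4267, so room constant R = A/(1−ᾱ) = 1524.186 m^2.
Lp = 94.9 + 10·log₁₀(4/1524.186) = 94.9 + (-25.81) = 69.1 dB.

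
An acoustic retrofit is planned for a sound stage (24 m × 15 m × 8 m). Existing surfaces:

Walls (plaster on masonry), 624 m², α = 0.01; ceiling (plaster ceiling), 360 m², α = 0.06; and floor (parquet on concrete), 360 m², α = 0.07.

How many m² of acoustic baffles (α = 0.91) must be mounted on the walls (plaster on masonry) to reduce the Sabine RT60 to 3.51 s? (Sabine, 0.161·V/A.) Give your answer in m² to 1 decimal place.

Equivalent absorption area: A₁ = 624·0.01 + 360·0.06 + 360·0.07 = 53.040 m².
V = 2880 m³. Target absorption A₂ = 0.161 × 2880 / 3.51 = 132.103 sabins.
Absorption to add: 132.103 − 53.040 = 79.063 sabins.
Net gain per m²: Δα = 0.91 − 0.01 = 0.90.
Area = ΔA/Δα = 79.063/0.90 = 87.8 m².

87.8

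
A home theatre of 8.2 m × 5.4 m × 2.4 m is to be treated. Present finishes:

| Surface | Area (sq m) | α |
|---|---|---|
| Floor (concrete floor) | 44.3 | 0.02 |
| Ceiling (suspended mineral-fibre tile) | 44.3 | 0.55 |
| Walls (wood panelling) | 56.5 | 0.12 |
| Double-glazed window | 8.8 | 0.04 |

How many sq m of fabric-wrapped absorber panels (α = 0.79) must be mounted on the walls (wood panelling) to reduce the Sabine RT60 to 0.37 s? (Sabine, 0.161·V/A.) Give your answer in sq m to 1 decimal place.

Equivalent absorption area: A₁ = 44.3×0.02 + 44.3×0.55 + 56.5×0.12 + 8.8×0.04 = 32.383 sq m.
Required A₂ = 0.161·106.272/0.37 = 46.243 sabins.
Absorption to add: 46.243 − 32.383 = 13.860 sabins.
Each sq m of panel replacing the walls (wood panelling) adds (0.79 − 0.12) = 0.67 sabins.
Area = ΔA/Δα = 13.860/0.67 = 20.7 sq m.

20.7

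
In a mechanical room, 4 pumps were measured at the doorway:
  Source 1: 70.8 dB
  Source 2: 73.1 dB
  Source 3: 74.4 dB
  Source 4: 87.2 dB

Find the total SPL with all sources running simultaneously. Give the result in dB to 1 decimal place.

87.7 dB

Sum in the linear (power) domain: Σ 10^(Lᵢ/10) = 10^(70.8/10) + 10^(73.1/10) + 10^(74.4/10) + 10^(87.2/10) = 5.848e+08.
L_total = 10·log₁₀(5.848e+08) = 87.7 dB.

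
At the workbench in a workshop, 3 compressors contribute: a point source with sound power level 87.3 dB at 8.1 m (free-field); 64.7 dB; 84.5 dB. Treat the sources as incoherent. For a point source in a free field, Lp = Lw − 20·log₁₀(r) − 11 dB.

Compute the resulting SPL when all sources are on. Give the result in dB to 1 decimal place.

84.6 dB

Source at 8.1 m: Lp = 87.3 − 20·log₁₀(8.1) − 11 = 58.1 dB.
Σ 10^(Lᵢ/10) = 2.854e+08.
L_total = 10·log₁₀(2.854e+08) = 84.6 dB.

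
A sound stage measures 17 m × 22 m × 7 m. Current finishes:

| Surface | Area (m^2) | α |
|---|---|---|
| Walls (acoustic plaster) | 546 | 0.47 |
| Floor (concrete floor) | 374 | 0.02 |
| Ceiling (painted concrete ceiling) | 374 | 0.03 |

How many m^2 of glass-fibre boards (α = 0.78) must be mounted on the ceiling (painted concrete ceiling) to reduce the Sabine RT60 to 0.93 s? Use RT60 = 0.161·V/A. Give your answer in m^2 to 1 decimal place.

A₁ = Σ Sᵢαᵢ = 546×0.47 + 374×0.02 + 374×0.03 = 275.320 sabins.
Required A₂ = 0.161·2618/0.93 = 453.224 sabins.
ΔA needed = 453.224 − 275.320 = 177.904 sabins.
Each m^2 of panel replacing the ceiling (painted concrete ceiling) adds (0.78 − 0.03) = 0.75 sabins.
Area = ΔA/Δα = 177.904/0.75 = 237.2 m^2.

237.2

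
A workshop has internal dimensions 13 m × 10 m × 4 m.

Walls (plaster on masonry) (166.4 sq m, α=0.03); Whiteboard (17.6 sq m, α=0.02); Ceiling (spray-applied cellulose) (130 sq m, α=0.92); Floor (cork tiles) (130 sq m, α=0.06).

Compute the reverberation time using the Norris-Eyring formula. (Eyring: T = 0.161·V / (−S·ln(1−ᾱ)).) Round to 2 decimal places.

Total surface area S = 166.4 + 17.6 + 130 + 130 = 444.0 sq m.
Σ(Sᵢαᵢ) = 166.4·0.03 + 17.6·0.02 + 130·0.92 + 130·0.06 = 132.744.
ᾱ = 132.744 / 444.0 = 0.2990.
−S·ln(1−ᾱ) = −444.0 × ln(1 − 0.2990) = 157.730.
V = 13 × 10 × 4 = 520 m³.
T = 0.161·V/[−S·ln(1−ᾱ)] = 0.161·520/157.730 = 0.53 s.

0.53 s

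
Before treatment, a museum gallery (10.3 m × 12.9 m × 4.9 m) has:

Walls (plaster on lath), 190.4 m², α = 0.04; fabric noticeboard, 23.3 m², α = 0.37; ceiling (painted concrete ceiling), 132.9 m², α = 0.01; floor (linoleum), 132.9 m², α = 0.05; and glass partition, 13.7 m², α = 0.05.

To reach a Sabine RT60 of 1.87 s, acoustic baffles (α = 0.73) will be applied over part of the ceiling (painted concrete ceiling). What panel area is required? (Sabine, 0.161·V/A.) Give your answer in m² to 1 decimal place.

43.3

Summing Sᵢαᵢ: 7.616 + 8.621 + 1.329 + 6.645 + 0.685 → A₁ = 24.896 sabins.
V = 651.063 m³. Target absorption A₂ = 0.161 × 651.063 / 1.87 = 56.054 sabins.
Absorption to add: 56.054 − 24.896 = 31.158 sabins.
Net gain per m²: Δα = 0.73 − 0.01 = 0.72.
Panel area = 31.158 / 0.72 = 43.3 m².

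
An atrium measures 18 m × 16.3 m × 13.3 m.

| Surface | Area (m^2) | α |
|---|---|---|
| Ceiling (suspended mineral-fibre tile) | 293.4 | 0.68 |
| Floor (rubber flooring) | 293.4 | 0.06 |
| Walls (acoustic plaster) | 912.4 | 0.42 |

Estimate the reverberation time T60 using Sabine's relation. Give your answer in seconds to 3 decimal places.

A = Σ Sᵢαᵢ = 293.4*0.68 + 293.4*0.06 + 912.4*0.42 = 600.324 sabins.
Volume V = 18 × 16.3 × 13.3 = 3902.22 m³.
Sabine: RT60 = 0.161 × 3902.22 / 600.324 = 1.047 s.

1.047 s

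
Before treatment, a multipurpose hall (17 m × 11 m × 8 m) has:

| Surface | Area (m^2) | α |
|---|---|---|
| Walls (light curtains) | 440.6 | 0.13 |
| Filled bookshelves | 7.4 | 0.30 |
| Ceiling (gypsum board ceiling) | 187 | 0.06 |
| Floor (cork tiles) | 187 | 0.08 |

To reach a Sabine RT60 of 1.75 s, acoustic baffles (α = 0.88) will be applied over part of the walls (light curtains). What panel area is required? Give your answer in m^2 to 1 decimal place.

69.3

Summing Sᵢαᵢ: 57.278 + 2.220 + 11.220 + 14.960 → A₁ = 85.678 sabins.
Required A₂ = 0.161·1496/1.75 = 137.632 sabins.
ΔA needed = 137.632 − 85.678 = 51.954 sabins.
Each m^2 of panel replacing the walls (light curtains) adds (0.88 − 0.13) = 0.75 sabins.
Panel area = 51.954 / 0.75 = 69.3 m^2.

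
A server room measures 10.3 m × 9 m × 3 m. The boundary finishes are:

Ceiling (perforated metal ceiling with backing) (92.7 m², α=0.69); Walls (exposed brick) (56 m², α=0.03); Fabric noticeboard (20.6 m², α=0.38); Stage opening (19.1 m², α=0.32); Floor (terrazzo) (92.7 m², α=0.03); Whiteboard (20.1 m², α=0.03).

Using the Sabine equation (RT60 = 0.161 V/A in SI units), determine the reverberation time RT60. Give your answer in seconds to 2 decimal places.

A = Σ Sᵢαᵢ = 92.7*0.69 + 56*0.03 + 20.6*0.38 + 19.1*0.32 + 92.7*0.03 + 20.1*0.03 = 82.967 sabins.
V = 10.3·9·3 = 278.1 m³.
Sabine: RT60 = 0.161 × 278.1 / 82.967 = 0.54 s.

0.54 s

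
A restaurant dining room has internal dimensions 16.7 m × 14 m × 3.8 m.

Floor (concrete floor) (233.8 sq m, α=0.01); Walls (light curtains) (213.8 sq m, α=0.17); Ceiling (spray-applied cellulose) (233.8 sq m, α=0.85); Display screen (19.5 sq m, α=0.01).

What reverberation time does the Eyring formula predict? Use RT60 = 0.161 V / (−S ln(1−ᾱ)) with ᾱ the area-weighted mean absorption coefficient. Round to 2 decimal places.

Total surface area S = 233.8 + 213.8 + 233.8 + 19.5 = 700.9 sq m.
Absorption A = 233.8×0.01 + 213.8×0.17 + 233.8×0.85 + 19.5×0.01 = 237.609 sabins.
Mean coefficient ᾱ = A/S = 0.3390.
−S·ln(1−ᾱ) = −700.9 × ln(1 − 0.3390) = 290.174.
V = 16.7 × 14 × 3.8 = 888.44 m³.
RT60 = 0.161 × 888.44 / 290.174 = 0.49 s.

0.49 seconds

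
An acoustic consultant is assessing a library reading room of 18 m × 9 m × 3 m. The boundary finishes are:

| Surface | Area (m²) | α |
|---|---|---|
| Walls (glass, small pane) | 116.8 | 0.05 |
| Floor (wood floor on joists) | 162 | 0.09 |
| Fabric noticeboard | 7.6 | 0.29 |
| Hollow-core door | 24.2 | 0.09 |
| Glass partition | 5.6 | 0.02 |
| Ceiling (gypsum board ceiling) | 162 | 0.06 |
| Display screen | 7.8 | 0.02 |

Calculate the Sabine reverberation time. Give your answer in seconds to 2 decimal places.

Equivalent absorption area: A = 116.8×0.05 + 162×0.09 + 7.6×0.29 + 24.2×0.09 + 5.6×0.02 + 162×0.06 + 7.8×0.02 = 34.790 m².
Volume V = 18 × 9 × 3 = 486 m³.
Sabine: RT60 = 0.161 × 486 / 34.790 = 2.25 s.

2.25 s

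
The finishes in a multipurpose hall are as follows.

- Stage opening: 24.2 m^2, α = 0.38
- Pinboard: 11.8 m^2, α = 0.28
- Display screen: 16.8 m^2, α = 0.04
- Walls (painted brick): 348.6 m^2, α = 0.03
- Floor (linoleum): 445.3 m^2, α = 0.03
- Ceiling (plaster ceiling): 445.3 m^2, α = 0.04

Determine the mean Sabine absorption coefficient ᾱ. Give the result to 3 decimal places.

0.042

Total surface area S = 1292.0 m^2.
Weighted sum Σ Sα = 54.801.
ᾱ = 54.801 / 1292.0 = 0.042.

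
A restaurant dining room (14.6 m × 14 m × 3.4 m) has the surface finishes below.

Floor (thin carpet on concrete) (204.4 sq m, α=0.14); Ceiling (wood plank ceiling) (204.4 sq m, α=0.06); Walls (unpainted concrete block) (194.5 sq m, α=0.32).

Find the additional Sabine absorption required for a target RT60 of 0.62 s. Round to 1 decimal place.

77.3 sabins

Equivalent absorption area: A₁ = 204.4*0.14 + 204.4*0.06 + 194.5*0.32 = 103.120 sq m.
For T = 0.62 s, need A₂ = 0.161·V/T = 0.161·694.96/0.62 = 180.465 sabins.
Additional absorption ΔA = 180.465 − 103.120 = 77.3 sabins.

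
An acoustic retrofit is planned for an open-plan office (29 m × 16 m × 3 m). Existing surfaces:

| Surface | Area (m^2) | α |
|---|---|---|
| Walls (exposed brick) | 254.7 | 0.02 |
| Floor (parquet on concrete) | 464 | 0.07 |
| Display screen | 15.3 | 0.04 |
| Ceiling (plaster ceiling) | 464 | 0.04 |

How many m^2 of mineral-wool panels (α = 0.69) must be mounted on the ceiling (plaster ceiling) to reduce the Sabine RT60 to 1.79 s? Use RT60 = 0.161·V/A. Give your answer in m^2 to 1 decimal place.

Total absorption A₁ = 254.7·0.02 + 464·0.07 + 15.3·0.04 + 464·0.04
  = 5.094 + 32.480 + 0.612 + 18.560 = 56.746 m^2 sabins.
V = 1392 m³. Target absorption A₂ = 0.161 × 1392 / 1.79 = 125.202 sabins.
Absorption to add: 125.202 − 56.746 = 68.456 sabins.
Each m^2 of panel replacing the ceiling (plaster ceiling) adds (0.69 − 0.04) = 0.65 sabins.
Panel area = 68.456 / 0.65 = 105.3 m^2.

105.3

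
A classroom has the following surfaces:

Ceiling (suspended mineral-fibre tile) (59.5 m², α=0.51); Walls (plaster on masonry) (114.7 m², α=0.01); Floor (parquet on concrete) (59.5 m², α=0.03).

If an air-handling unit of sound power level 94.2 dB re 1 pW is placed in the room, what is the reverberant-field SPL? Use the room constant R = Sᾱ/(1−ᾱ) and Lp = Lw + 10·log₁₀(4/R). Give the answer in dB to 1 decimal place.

84.3 dB

A = 33.277 sabins; S = 233.7 m².
ᾱ = 33.277/233.7 = 0.1424; R = Sᾱ/(1−ᾱ) = 33.277/(1−0.1424) = 38.802 m².
Lp = Lw + 10 log₁₀(4/R) = 94.2 -9.87 = 84.3 dB.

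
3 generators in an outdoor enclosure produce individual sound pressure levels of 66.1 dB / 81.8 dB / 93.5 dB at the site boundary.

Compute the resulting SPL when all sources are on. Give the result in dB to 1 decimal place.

93.8 dB

Sum in the linear (power) domain: Σ 10^(Lᵢ/10) = 10^(66.1/10) + 10^(81.8/10) + 10^(93.5/10) = 2.394e+09.
Back to dB: 10·log₁₀ Σ = 93.8 dB.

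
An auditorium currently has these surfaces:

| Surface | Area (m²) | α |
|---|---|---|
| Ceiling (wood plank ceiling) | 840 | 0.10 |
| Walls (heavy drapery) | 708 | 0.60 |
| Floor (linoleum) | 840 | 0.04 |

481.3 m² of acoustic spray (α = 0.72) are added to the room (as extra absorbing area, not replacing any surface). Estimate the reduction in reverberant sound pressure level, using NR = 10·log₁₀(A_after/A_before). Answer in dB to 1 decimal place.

2.1 dB

Equivalent absorption area: A_before = 840×0.10 + 708×0.60 + 840×0.04 = 542.400 m².
Treatment contributes 481.3·0.72 = 346.536 sabins.
A_after = 542.400 + 346.536 = 888.936 sabins.
Reduction = 10 log₁₀(A_after/A_before) = 10 log₁₀(1.6389) = 2.1 dB.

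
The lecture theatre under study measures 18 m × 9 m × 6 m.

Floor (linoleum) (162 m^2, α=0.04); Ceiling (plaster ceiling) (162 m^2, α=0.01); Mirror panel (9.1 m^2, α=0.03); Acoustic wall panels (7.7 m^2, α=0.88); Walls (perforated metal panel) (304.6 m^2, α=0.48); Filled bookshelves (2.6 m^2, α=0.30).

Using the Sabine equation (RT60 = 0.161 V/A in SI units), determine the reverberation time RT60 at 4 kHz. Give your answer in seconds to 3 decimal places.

Equivalent absorption area: A = 162·0.04 + 162·0.01 + 9.1·0.03 + 7.7·0.88 + 304.6·0.48 + 2.6·0.30 = 162.137 m^2.
V = 18·9·6 = 972 m³.
T = 0.161 V/A = 0.161·972/162.137 = 0.965 s.

0.965 sec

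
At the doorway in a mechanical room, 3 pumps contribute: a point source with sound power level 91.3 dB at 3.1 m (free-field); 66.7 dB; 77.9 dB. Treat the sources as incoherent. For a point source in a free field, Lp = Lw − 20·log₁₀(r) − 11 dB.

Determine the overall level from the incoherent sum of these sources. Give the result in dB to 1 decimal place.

78.9 dB

Source at 3.1 m: Lp = 91.3 − 20·log₁₀(3.1) − 11 = 70.5 dB.
Σ 10^(Lᵢ/10) = 7.756e+07.
Back to dB: 10·log₁₀ Σ = 78.9 dB.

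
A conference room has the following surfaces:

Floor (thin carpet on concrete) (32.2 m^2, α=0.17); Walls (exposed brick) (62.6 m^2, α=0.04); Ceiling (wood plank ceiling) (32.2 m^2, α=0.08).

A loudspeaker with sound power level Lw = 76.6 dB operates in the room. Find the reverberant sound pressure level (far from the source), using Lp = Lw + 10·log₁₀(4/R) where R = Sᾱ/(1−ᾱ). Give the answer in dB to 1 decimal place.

72.0 dB

A = 10.554 sabins; S = 127.0 m^2.
ᾱ = 0.0831, so room constant R = A/(1−ᾱ) = 11.511 m^2.
Lp = Lw + 10 log₁₀(4/R) = 76.6 -4.59 = 72.0 dB.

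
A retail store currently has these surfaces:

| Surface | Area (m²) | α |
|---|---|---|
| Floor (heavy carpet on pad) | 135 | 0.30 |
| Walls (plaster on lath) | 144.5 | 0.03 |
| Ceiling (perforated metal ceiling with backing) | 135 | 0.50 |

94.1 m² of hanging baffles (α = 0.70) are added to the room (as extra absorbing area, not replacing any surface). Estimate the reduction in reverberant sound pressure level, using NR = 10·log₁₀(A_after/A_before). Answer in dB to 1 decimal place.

Summing Sᵢαᵢ: 40.500 + 4.335 + 67.500 → A_before = 112.335 sabins.
Added absorption = 94.1 × 0.70 = 65.870 sabins.
New total A_after = 178.205 sabins.
Reduction = 10 log₁₀(A_after/A_before) = 10 log₁₀(1.5864) = 2.0 dB.

2.0 dB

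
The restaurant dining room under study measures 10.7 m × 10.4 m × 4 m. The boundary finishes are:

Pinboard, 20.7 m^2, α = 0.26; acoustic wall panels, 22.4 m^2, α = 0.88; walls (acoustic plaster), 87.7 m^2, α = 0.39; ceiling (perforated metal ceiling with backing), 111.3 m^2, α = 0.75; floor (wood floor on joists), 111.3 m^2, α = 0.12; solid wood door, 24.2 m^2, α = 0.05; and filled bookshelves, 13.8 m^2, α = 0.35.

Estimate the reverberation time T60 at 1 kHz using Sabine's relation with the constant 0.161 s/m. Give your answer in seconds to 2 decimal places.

0.44 seconds

Total absorption A = 20.7·0.26 + 22.4·0.88 + 87.7·0.39 + 111.3·0.75 + 111.3·0.12 + 24.2·0.05 + 13.8·0.35
  = 5.382 + 19.712 + 34.203 + 83.475 + 13.356 + 1.210 + 4.830 = 162.168 m^2 sabins.
Volume V = 10.7 × 10.4 × 4 = 445.12 m³.
Sabine: RT60 = 0.161 × 445.12 / 162.168 = 0.44 s.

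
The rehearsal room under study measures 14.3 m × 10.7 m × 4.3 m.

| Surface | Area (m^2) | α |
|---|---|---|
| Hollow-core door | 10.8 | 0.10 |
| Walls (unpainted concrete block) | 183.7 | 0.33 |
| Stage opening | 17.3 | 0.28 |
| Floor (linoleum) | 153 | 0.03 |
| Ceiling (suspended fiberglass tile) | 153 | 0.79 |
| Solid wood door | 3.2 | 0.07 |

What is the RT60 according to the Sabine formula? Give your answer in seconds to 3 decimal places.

Total absorption A = 10.8·0.10 + 183.7·0.33 + 17.3·0.28 + 153·0.03 + 153·0.79 + 3.2·0.07
  = 1.080 + 60.621 + 4.844 + 4.590 + 120.870 + 0.224 = 192.229 m^2 sabins.
Room volume: 657.943 m³.
RT60 = 0.161 · V / A = 0.161 × 657.943 / 192.229 = 0.551 s.

0.551 seconds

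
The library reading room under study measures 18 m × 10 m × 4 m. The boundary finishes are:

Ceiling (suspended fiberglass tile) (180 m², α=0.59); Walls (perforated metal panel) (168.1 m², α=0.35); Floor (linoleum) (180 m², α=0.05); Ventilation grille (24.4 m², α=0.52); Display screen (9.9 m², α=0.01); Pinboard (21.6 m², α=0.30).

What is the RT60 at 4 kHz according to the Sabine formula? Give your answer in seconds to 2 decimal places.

0.60 s

Summing Sᵢαᵢ: 106.200 + 58.835 + 9.000 + 12.688 + 0.099 + 6.480 → A = 193.302 sabins.
Volume V = 18 × 10 × 4 = 720 m³.
T = 0.161 V/A = 0.161·720/193.302 = 0.60 s.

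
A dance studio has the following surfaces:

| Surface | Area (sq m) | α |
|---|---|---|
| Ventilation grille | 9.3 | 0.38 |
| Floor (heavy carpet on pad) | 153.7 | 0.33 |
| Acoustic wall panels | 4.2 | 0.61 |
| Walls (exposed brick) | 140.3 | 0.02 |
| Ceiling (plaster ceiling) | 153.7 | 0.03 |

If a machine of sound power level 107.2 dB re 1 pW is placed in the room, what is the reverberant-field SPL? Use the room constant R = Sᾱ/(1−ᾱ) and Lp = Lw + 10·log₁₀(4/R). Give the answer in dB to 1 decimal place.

A = 64.234 sabins; S = 461.2 sq m.
ᾱ = 64.234/461.2 = 0.1393; R = Sᾱ/(1−ᾱ) = 64.234/(1−0.1393) = 74.630 sq m.
Lp = Lw + 10 log₁₀(4/R) = 107.2 -12.71 = 94.5 dB.

94.5 dB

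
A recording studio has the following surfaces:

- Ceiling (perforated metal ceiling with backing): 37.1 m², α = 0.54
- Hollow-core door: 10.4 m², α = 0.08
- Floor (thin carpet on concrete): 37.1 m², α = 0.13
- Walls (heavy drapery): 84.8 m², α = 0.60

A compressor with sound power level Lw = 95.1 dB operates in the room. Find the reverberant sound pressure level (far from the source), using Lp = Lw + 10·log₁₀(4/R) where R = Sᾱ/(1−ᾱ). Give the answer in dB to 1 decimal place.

Σ(Sᵢαᵢ) = 37.1×0.54 + 10.4×0.08 + 37.1×0.13 + 84.8×0.60 = 76.569; total area S = 169.4 m².
ᾱ = 76.569/169.4 = 0.4520; R = Sᾱ/(1−ᾱ) = 76.569/(1−0.4520) = 139.724 m².
Lp = Lw + 10 log₁₀(4/R) = 95.1 -15.43 = 79.7 dB.

79.7 dB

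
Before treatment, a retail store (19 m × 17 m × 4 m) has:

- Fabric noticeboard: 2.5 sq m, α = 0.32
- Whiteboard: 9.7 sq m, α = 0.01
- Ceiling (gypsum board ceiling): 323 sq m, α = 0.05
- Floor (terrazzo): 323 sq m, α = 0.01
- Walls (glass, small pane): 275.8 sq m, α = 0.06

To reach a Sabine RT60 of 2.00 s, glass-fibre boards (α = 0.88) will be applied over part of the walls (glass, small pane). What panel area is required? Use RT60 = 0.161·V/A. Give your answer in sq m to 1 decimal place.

Summing Sᵢαᵢ: 0.800 + 0.097 + 16.150 + 3.230 + 16.548 → A₁ = 36.825 sabins.
V = 1292 m³. Target absorption A₂ = 0.161 × 1292 / 2.00 = 104.006 sabins.
Absorption to add: 104.006 − 36.825 = 67.181 sabins.
Net gain per sq m: Δα = 0.88 − 0.06 = 0.82.
Panel area = 67.181 / 0.82 = 81.9 sq m.

81.9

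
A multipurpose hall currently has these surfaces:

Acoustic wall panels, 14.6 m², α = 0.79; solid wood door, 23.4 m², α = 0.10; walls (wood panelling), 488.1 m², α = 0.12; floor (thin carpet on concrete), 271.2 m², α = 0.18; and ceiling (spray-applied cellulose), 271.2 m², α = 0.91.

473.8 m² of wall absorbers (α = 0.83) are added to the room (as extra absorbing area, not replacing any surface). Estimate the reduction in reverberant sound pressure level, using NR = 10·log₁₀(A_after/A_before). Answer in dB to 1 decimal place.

Equivalent absorption area: A_before = 14.6*0.79 + 23.4*0.10 + 488.1*0.12 + 271.2*0.18 + 271.2*0.91 = 368.054 m².
Added absorption = 473.8 × 0.83 = 393.254 sabins.
New total A_after = 761.308 sabins.
Reduction = 10 log₁₀(A_after/A_before) = 10 log₁₀(2.0685) = 3.2 dB.

3.2 dB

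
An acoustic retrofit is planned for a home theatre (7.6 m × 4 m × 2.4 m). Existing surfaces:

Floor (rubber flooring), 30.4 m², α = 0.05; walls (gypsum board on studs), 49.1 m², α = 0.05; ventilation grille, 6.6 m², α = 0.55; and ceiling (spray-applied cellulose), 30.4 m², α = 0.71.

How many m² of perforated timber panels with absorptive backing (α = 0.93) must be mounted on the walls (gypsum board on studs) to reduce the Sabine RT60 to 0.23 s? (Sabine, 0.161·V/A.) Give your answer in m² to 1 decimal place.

Summing Sᵢαᵢ: 1.520 + 2.455 + 3.630 + 21.584 → A₁ = 29.189 sabins.
V = 72.96 m³. Target absorption A₂ = 0.161 × 72.96 / 0.23 = 51.072 sabins.
Absorption to add: 51.072 − 29.189 = 21.883 sabins.
Each m² of panel replacing the walls (gypsum board on studs) adds (0.93 − 0.05) = 0.88 sabins.
Area = ΔA/Δα = 21.883/0.88 = 24.9 m².

24.9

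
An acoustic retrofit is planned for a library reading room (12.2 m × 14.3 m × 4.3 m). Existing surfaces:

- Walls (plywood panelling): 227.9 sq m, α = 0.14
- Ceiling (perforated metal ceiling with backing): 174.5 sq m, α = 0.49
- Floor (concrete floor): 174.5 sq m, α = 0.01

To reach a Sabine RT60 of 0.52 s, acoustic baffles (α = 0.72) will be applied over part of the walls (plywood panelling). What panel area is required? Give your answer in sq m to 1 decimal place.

195.0

Equivalent absorption area: A₁ = 227.9*0.14 + 174.5*0.49 + 174.5*0.01 = 119.156 sq m.
V = 750.178 m³. Target absorption A₂ = 0.161 × 750.178 / 0.52 = 232.267 sabins.
Absorption to add: 232.267 − 119.156 = 113.111 sabins.
Each sq m of panel replacing the walls (plywood panelling) adds (0.72 − 0.14) = 0.58 sabins.
Area = ΔA/Δα = 113.111/0.58 = 195.0 sq m.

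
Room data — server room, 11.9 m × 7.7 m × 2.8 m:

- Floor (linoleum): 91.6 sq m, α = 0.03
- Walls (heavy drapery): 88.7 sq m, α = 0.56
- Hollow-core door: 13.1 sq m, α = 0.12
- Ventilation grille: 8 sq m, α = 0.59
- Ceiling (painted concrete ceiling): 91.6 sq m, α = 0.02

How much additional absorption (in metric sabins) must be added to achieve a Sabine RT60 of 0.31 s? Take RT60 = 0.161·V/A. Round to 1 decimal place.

A₁ = Σ Sᵢαᵢ = 91.6*0.03 + 88.7*0.56 + 13.1*0.12 + 8*0.59 + 91.6*0.02 = 60.544 sabins.
V = 256.564 m³. Required absorption A₂ = 0.161 × 256.564 / 0.31 = 133.248 sabins.
ΔA = A₂ − A₁ = 133.248 − 60.544 = 72.7 sabins.

72.7 sabins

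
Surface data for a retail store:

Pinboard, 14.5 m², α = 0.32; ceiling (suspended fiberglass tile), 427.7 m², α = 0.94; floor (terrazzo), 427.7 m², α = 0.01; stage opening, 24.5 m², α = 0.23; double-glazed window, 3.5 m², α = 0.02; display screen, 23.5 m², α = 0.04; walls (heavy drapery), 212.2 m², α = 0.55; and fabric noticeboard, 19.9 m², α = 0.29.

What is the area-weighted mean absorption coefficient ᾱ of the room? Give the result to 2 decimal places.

Total surface area S = 1153.5 m².
A = 14.5×0.32 + 427.7×0.94 + 427.7×0.01 + 24.5×0.23 + 3.5×0.02 + 23.5×0.04 + 212.2×0.55 + 19.9×0.29 = 540.081 sabins.
ᾱ = A/S = 0.47.

0.47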